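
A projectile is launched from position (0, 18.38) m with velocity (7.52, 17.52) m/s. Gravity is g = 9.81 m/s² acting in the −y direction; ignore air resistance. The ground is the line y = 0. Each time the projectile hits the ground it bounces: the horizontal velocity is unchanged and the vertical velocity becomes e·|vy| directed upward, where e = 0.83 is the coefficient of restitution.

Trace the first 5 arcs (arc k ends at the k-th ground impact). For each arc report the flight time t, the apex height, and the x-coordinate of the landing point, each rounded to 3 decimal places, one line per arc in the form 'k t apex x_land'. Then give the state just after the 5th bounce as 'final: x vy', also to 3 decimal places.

1 4.420 34.025 33.236
2 4.372 23.440 66.114
3 3.629 16.148 93.403
4 3.012 11.124 116.052
5 2.500 7.663 134.851
final: 134.851 10.177

Arc 1: start y=18.380, vy=17.520 → t=4.420, apex=34.025, x_land=33.236, impact vy=-25.837
  bounce: vy ← 0.83·25.837 = 21.445
Arc 2: start y=0.000, vy=21.445 → t=4.372, apex=23.440, x_land=66.114, impact vy=-21.445
  bounce: vy ← 0.83·21.445 = 17.799
Arc 3: start y=0.000, vy=17.799 → t=3.629, apex=16.148, x_land=93.403, impact vy=-17.799
  bounce: vy ← 0.83·17.799 = 14.773
Arc 4: start y=0.000, vy=14.773 → t=3.012, apex=11.124, x_land=116.052, impact vy=-14.773
  bounce: vy ← 0.83·14.773 = 12.262
Arc 5: start y=0.000, vy=12.262 → t=2.500, apex=7.663, x_land=134.851, impact vy=-12.262
  bounce: vy ← 0.83·12.262 = 10.177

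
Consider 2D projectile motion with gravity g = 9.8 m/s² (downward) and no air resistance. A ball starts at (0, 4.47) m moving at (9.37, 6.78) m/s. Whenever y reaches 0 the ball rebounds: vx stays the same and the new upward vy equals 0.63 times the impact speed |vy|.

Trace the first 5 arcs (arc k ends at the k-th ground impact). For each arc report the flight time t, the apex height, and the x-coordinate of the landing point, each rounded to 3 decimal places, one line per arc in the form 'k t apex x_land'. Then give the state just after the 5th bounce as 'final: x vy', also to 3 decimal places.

1 1.871 6.815 17.533
2 1.486 2.705 31.457
3 0.936 1.074 40.229
4 0.590 0.426 45.755
5 0.372 0.169 49.237
final: 49.237 1.147

Arc 1: start y=4.470, vy=6.780 → t=1.871, apex=6.815, x_land=17.533, impact vy=-11.558
  bounce: vy ← 0.63·11.558 = 7.281
Arc 2: start y=0.000, vy=7.281 → t=1.486, apex=2.705, x_land=31.457, impact vy=-7.281
  bounce: vy ← 0.63·7.281 = 4.587
Arc 3: start y=0.000, vy=4.587 → t=0.936, apex=1.074, x_land=40.229, impact vy=-4.587
  bounce: vy ← 0.63·4.587 = 2.890
Arc 4: start y=0.000, vy=2.890 → t=0.590, apex=0.426, x_land=45.755, impact vy=-2.890
  bounce: vy ← 0.63·2.890 = 1.821
Arc 5: start y=0.000, vy=1.821 → t=0.372, apex=0.169, x_land=49.237, impact vy=-1.821
  bounce: vy ← 0.63·1.821 = 1.147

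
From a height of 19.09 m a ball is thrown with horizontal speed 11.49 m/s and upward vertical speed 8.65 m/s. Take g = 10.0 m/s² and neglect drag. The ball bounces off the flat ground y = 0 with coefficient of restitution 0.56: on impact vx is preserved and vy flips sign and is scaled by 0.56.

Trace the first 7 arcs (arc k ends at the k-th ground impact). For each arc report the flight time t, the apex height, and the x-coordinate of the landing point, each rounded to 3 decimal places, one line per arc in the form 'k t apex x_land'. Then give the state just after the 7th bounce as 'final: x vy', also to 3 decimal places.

Arc 1: start y=19.090, vy=8.650 → t=3.002, apex=22.831, x_land=34.492, impact vy=-21.369
  bounce: vy ← 0.56·21.369 = 11.966
Arc 2: start y=0.000, vy=11.966 → t=2.393, apex=7.160, x_land=61.991, impact vy=-11.966
  bounce: vy ← 0.56·11.966 = 6.701
Arc 3: start y=0.000, vy=6.701 → t=1.340, apex=2.245, x_land=77.390, impact vy=-6.701
  bounce: vy ← 0.56·6.701 = 3.753
Arc 4: start y=0.000, vy=3.753 → t=0.751, apex=0.704, x_land=86.014, impact vy=-3.753
  bounce: vy ← 0.56·3.753 = 2.102
Arc 5: start y=0.000, vy=2.102 → t=0.420, apex=0.221, x_land=90.843, impact vy=-2.102
  bounce: vy ← 0.56·2.102 = 1.177
Arc 6: start y=0.000, vy=1.177 → t=0.235, apex=0.069, x_land=93.547, impact vy=-1.177
  bounce: vy ← 0.56·1.177 = 0.659
Arc 7: start y=0.000, vy=0.659 → t=0.132, apex=0.022, x_land=95.062, impact vy=-0.659
  bounce: vy ← 0.56·0.659 = 0.369

1 3.002 22.831 34.492
2 2.393 7.160 61.991
3 1.340 2.245 77.390
4 0.751 0.704 86.014
5 0.420 0.221 90.843
6 0.235 0.069 93.547
7 0.132 0.022 95.062
final: 95.062 0.369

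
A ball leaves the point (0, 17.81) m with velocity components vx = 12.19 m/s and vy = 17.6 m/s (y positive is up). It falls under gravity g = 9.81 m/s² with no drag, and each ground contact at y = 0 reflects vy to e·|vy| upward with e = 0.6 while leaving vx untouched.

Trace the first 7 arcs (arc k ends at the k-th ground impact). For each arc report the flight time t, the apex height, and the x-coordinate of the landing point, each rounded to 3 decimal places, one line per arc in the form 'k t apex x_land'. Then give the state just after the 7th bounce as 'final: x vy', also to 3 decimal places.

Arc 1: start y=17.810, vy=17.600 → t=4.411, apex=33.598, x_land=53.774, impact vy=-25.675
  bounce: vy ← 0.6·25.675 = 15.405
Arc 2: start y=0.000, vy=15.405 → t=3.141, apex=12.095, x_land=92.058, impact vy=-15.405
  bounce: vy ← 0.6·15.405 = 9.243
Arc 3: start y=0.000, vy=9.243 → t=1.884, apex=4.354, x_land=115.029, impact vy=-9.243
  bounce: vy ← 0.6·9.243 = 5.546
Arc 4: start y=0.000, vy=5.546 → t=1.131, apex=1.568, x_land=128.811, impact vy=-5.546
  bounce: vy ← 0.6·5.546 = 3.327
Arc 5: start y=0.000, vy=3.327 → t=0.678, apex=0.564, x_land=137.080, impact vy=-3.327
  bounce: vy ← 0.6·3.327 = 1.996
Arc 6: start y=0.000, vy=1.996 → t=0.407, apex=0.203, x_land=142.042, impact vy=-1.996
  bounce: vy ← 0.6·1.996 = 1.198
Arc 7: start y=0.000, vy=1.198 → t=0.244, apex=0.073, x_land=145.019, impact vy=-1.198
  bounce: vy ← 0.6·1.198 = 0.719

1 4.411 33.598 53.774
2 3.141 12.095 92.058
3 1.884 4.354 115.029
4 1.131 1.568 128.811
5 0.678 0.564 137.080
6 0.407 0.203 142.042
7 0.244 0.073 145.019
final: 145.019 0.719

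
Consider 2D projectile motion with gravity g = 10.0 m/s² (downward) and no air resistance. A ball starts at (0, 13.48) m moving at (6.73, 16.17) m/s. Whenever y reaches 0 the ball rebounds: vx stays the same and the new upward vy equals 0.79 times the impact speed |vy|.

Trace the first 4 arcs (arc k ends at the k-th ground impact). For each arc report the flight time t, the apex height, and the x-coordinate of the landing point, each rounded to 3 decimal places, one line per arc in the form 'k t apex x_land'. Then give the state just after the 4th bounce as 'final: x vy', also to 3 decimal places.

Arc 1: start y=13.480, vy=16.170 → t=3.921, apex=26.553, x_land=26.392, impact vy=-23.045
  bounce: vy ← 0.79·23.045 = 18.205
Arc 2: start y=0.000, vy=18.205 → t=3.641, apex=16.572, x_land=50.896, impact vy=-18.205
  bounce: vy ← 0.79·18.205 = 14.382
Arc 3: start y=0.000, vy=14.382 → t=2.876, apex=10.343, x_land=70.255, impact vy=-14.382
  bounce: vy ← 0.79·14.382 = 11.362
Arc 4: start y=0.000, vy=11.362 → t=2.272, apex=6.455, x_land=85.548, impact vy=-11.362
  bounce: vy ← 0.79·11.362 = 8.976

1 3.921 26.553 26.392
2 3.641 16.572 50.896
3 2.876 10.343 70.255
4 2.272 6.455 85.548
final: 85.548 8.976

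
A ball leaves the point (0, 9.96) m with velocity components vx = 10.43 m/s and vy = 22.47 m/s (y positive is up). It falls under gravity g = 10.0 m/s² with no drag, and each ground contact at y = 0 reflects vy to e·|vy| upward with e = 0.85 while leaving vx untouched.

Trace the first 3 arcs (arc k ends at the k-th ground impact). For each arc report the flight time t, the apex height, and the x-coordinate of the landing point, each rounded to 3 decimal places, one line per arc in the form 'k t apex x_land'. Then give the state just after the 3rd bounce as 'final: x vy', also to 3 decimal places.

1 4.900 35.205 51.112
2 4.511 25.436 98.161
3 3.834 18.377 138.153
final: 138.153 16.296

Arc 1: start y=9.960, vy=22.470 → t=4.900, apex=35.205, x_land=51.112, impact vy=-26.535
  bounce: vy ← 0.85·26.535 = 22.555
Arc 2: start y=0.000, vy=22.555 → t=4.511, apex=25.436, x_land=98.161, impact vy=-22.555
  bounce: vy ← 0.85·22.555 = 19.171
Arc 3: start y=0.000, vy=19.171 → t=3.834, apex=18.377, x_land=138.153, impact vy=-19.171
  bounce: vy ← 0.85·19.171 = 16.296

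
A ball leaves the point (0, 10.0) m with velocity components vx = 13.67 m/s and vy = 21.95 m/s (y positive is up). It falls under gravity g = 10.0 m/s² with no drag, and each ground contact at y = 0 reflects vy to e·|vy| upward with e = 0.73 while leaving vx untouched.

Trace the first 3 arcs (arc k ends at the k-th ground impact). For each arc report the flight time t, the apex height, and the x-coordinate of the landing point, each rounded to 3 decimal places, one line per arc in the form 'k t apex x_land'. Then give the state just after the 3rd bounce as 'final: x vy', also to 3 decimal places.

Arc 1: start y=10.000, vy=21.950 → t=4.806, apex=34.090, x_land=65.700, impact vy=-26.111
  bounce: vy ← 0.73·26.111 = 19.061
Arc 2: start y=0.000, vy=19.061 → t=3.812, apex=18.167, x_land=117.813, impact vy=-19.061
  bounce: vy ← 0.73·19.061 = 13.915
Arc 3: start y=0.000, vy=13.915 → t=2.783, apex=9.681, x_land=155.856, impact vy=-13.915
  bounce: vy ← 0.73·13.915 = 10.158

1 4.806 34.090 65.700
2 3.812 18.167 117.813
3 2.783 9.681 155.856
final: 155.856 10.158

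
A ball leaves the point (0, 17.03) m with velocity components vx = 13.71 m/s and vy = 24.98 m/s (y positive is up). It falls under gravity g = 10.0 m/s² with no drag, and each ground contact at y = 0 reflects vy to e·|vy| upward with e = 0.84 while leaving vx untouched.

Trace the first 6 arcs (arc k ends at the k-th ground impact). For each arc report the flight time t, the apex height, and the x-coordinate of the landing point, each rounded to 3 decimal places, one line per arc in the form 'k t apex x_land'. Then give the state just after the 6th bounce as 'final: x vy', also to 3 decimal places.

1 5.604 48.230 76.828
2 5.218 34.031 148.363
3 4.383 24.012 208.453
4 3.682 16.943 258.928
5 3.093 11.955 301.328
6 2.598 8.435 336.943
final: 336.943 10.911

Arc 1: start y=17.030, vy=24.980 → t=5.604, apex=48.230, x_land=76.828, impact vy=-31.058
  bounce: vy ← 0.84·31.058 = 26.089
Arc 2: start y=0.000, vy=26.089 → t=5.218, apex=34.031, x_land=148.363, impact vy=-26.089
  bounce: vy ← 0.84·26.089 = 21.915
Arc 3: start y=0.000, vy=21.915 → t=4.383, apex=24.012, x_land=208.453, impact vy=-21.915
  bounce: vy ← 0.84·21.915 = 18.408
Arc 4: start y=0.000, vy=18.408 → t=3.682, apex=16.943, x_land=258.928, impact vy=-18.408
  bounce: vy ← 0.84·18.408 = 15.463
Arc 5: start y=0.000, vy=15.463 → t=3.093, apex=11.955, x_land=301.328, impact vy=-15.463
  bounce: vy ← 0.84·15.463 = 12.989
Arc 6: start y=0.000, vy=12.989 → t=2.598, apex=8.435, x_land=336.943, impact vy=-12.989
  bounce: vy ← 0.84·12.989 = 10.911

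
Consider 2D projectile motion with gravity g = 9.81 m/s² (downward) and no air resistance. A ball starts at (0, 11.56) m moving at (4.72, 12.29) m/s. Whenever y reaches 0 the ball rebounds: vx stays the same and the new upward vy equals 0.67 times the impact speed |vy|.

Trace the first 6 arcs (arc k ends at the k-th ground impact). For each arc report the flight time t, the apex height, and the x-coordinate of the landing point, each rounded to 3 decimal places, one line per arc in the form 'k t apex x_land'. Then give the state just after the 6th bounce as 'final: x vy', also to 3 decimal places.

1 3.234 19.258 15.266
2 2.655 8.645 27.798
3 1.779 3.881 36.195
4 1.192 1.742 41.821
5 0.799 0.782 45.590
6 0.535 0.351 48.116
final: 48.116 1.758

Arc 1: start y=11.560, vy=12.290 → t=3.234, apex=19.258, x_land=15.266, impact vy=-19.438
  bounce: vy ← 0.67·19.438 = 13.024
Arc 2: start y=0.000, vy=13.024 → t=2.655, apex=8.645, x_land=27.798, impact vy=-13.024
  bounce: vy ← 0.67·13.024 = 8.726
Arc 3: start y=0.000, vy=8.726 → t=1.779, apex=3.881, x_land=36.195, impact vy=-8.726
  bounce: vy ← 0.67·8.726 = 5.846
Arc 4: start y=0.000, vy=5.846 → t=1.192, apex=1.742, x_land=41.821, impact vy=-5.846
  bounce: vy ← 0.67·5.846 = 3.917
Arc 5: start y=0.000, vy=3.917 → t=0.799, apex=0.782, x_land=45.590, impact vy=-3.917
  bounce: vy ← 0.67·3.917 = 2.624
Arc 6: start y=0.000, vy=2.624 → t=0.535, apex=0.351, x_land=48.116, impact vy=-2.624
  bounce: vy ← 0.67·2.624 = 1.758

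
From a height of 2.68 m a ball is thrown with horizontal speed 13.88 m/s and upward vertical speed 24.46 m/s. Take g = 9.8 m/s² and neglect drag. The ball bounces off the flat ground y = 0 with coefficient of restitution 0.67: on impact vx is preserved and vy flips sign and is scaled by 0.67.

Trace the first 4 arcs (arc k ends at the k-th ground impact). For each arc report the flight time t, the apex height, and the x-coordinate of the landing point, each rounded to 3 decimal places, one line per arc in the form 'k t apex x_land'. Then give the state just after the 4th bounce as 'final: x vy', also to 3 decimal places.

1 5.099 33.205 70.775
2 3.488 14.906 119.193
3 2.337 6.691 151.632
4 1.566 3.004 173.366
final: 173.366 5.141

Arc 1: start y=2.680, vy=24.460 → t=5.099, apex=33.205, x_land=70.775, impact vy=-25.511
  bounce: vy ← 0.67·25.511 = 17.092
Arc 2: start y=0.000, vy=17.092 → t=3.488, apex=14.906, x_land=119.193, impact vy=-17.092
  bounce: vy ← 0.67·17.092 = 11.452
Arc 3: start y=0.000, vy=11.452 → t=2.337, apex=6.691, x_land=151.632, impact vy=-11.452
  bounce: vy ← 0.67·11.452 = 7.673
Arc 4: start y=0.000, vy=7.673 → t=1.566, apex=3.004, x_land=173.366, impact vy=-7.673
  bounce: vy ← 0.67·7.673 = 5.141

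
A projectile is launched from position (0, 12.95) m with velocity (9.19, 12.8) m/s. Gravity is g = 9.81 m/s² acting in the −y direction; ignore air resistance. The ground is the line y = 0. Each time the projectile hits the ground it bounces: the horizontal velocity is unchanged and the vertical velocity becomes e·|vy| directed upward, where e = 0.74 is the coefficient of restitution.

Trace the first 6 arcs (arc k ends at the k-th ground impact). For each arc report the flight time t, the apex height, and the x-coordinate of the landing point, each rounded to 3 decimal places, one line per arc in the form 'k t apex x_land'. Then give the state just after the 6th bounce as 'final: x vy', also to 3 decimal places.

Arc 1: start y=12.950, vy=12.800 → t=3.389, apex=21.301, x_land=31.142, impact vy=-20.443
  bounce: vy ← 0.74·20.443 = 15.128
Arc 2: start y=0.000, vy=15.128 → t=3.084, apex=11.664, x_land=59.486, impact vy=-15.128
  bounce: vy ← 0.74·15.128 = 11.195
Arc 3: start y=0.000, vy=11.195 → t=2.282, apex=6.387, x_land=80.460, impact vy=-11.195
  bounce: vy ← 0.74·11.195 = 8.284
Arc 4: start y=0.000, vy=8.284 → t=1.689, apex=3.498, x_land=95.981, impact vy=-8.284
  bounce: vy ← 0.74·8.284 = 6.130
Arc 5: start y=0.000, vy=6.130 → t=1.250, apex=1.915, x_land=107.466, impact vy=-6.130
  bounce: vy ← 0.74·6.130 = 4.536
Arc 6: start y=0.000, vy=4.536 → t=0.925, apex=1.049, x_land=115.966, impact vy=-4.536
  bounce: vy ← 0.74·4.536 = 3.357

1 3.389 21.301 31.142
2 3.084 11.664 59.486
3 2.282 6.387 80.460
4 1.689 3.498 95.981
5 1.250 1.915 107.466
6 0.925 1.049 115.966
final: 115.966 3.357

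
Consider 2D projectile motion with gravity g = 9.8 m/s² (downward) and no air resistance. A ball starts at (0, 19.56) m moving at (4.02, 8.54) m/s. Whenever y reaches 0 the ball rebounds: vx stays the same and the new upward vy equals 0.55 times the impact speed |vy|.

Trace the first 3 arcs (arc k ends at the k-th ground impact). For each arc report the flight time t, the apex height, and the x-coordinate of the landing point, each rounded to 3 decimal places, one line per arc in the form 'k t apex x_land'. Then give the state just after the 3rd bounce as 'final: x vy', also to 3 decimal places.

Arc 1: start y=19.560, vy=8.540 → t=3.051, apex=23.281, x_land=12.266, impact vy=-21.361
  bounce: vy ← 0.55·21.361 = 11.749
Arc 2: start y=0.000, vy=11.749 → t=2.398, apex=7.043, x_land=21.904, impact vy=-11.749
  bounce: vy ← 0.55·11.749 = 6.462
Arc 3: start y=0.000, vy=6.462 → t=1.319, apex=2.130, x_land=27.206, impact vy=-6.462
  bounce: vy ← 0.55·6.462 = 3.554

1 3.051 23.281 12.266
2 2.398 7.043 21.904
3 1.319 2.130 27.206
final: 27.206 3.554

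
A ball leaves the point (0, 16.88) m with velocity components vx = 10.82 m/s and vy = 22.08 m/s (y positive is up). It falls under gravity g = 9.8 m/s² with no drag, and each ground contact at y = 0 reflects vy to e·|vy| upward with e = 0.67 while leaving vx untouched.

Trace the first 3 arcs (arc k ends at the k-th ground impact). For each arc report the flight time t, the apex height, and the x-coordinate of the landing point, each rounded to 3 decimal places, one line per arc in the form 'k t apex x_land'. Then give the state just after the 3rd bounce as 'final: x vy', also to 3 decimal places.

Arc 1: start y=16.880, vy=22.080 → t=5.172, apex=41.754, x_land=55.963, impact vy=-28.607
  bounce: vy ← 0.67·28.607 = 19.167
Arc 2: start y=0.000, vy=19.167 → t=3.912, apex=18.743, x_land=98.286, impact vy=-19.167
  bounce: vy ← 0.67·19.167 = 12.842
Arc 3: start y=0.000, vy=12.842 → t=2.621, apex=8.414, x_land=126.643, impact vy=-12.842
  bounce: vy ← 0.67·12.842 = 8.604

1 5.172 41.754 55.963
2 3.912 18.743 98.286
3 2.621 8.414 126.643
final: 126.643 8.604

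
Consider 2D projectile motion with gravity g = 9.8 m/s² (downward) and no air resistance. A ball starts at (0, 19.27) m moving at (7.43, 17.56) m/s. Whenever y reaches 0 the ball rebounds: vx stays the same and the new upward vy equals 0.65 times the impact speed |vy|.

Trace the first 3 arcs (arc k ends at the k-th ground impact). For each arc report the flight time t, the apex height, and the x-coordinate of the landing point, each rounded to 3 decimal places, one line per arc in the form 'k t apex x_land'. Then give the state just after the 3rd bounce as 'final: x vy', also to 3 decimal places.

Arc 1: start y=19.270, vy=17.560 → t=4.465, apex=35.002, x_land=33.172, impact vy=-26.192
  bounce: vy ← 0.65·26.192 = 17.025
Arc 2: start y=0.000, vy=17.025 → t=3.475, apex=14.788, x_land=58.987, impact vy=-17.025
  bounce: vy ← 0.65·17.025 = 11.066
Arc 3: start y=0.000, vy=11.066 → t=2.258, apex=6.248, x_land=75.767, impact vy=-11.066
  bounce: vy ← 0.65·11.066 = 7.193

1 4.465 35.002 33.172
2 3.475 14.788 58.987
3 2.258 6.248 75.767
final: 75.767 7.193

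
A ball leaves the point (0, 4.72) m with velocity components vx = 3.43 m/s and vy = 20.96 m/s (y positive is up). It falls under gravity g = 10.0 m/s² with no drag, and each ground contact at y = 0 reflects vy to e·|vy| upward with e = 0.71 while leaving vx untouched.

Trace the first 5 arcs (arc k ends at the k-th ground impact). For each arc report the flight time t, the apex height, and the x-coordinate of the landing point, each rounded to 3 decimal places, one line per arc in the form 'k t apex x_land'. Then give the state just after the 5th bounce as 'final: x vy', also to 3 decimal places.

Arc 1: start y=4.720, vy=20.960 → t=4.406, apex=26.686, x_land=15.113, impact vy=-23.102
  bounce: vy ← 0.71·23.102 = 16.403
Arc 2: start y=0.000, vy=16.403 → t=3.281, apex=13.452, x_land=26.366, impact vy=-16.403
  bounce: vy ← 0.71·16.403 = 11.646
Arc 3: start y=0.000, vy=11.646 → t=2.329, apex=6.781, x_land=34.355, impact vy=-11.646
  bounce: vy ← 0.71·11.646 = 8.269
Arc 4: start y=0.000, vy=8.269 → t=1.654, apex=3.418, x_land=40.027, impact vy=-8.269
  bounce: vy ← 0.71·8.269 = 5.871
Arc 5: start y=0.000, vy=5.871 → t=1.174, apex=1.723, x_land=44.054, impact vy=-5.871
  bounce: vy ← 0.71·5.871 = 4.168

1 4.406 26.686 15.113
2 3.281 13.452 26.366
3 2.329 6.781 34.355
4 1.654 3.418 40.027
5 1.174 1.723 44.054
final: 44.054 4.168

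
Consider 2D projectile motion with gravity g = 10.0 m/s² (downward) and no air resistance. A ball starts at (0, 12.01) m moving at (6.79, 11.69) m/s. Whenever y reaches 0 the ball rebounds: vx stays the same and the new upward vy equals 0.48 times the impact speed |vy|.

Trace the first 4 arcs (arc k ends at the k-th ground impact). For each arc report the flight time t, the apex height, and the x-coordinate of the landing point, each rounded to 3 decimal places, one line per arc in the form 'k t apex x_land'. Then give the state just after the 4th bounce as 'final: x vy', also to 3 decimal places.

1 3.110 18.843 21.119
2 1.864 4.341 33.773
3 0.895 1.000 39.847
4 0.429 0.230 42.762
final: 42.762 1.031

Arc 1: start y=12.010, vy=11.690 → t=3.110, apex=18.843, x_land=21.119, impact vy=-19.413
  bounce: vy ← 0.48·19.413 = 9.318
Arc 2: start y=0.000, vy=9.318 → t=1.864, apex=4.341, x_land=33.773, impact vy=-9.318
  bounce: vy ← 0.48·9.318 = 4.473
Arc 3: start y=0.000, vy=4.473 → t=0.895, apex=1.000, x_land=39.847, impact vy=-4.473
  bounce: vy ← 0.48·4.473 = 2.147
Arc 4: start y=0.000, vy=2.147 → t=0.429, apex=0.230, x_land=42.762, impact vy=-2.147
  bounce: vy ← 0.48·2.147 = 1.031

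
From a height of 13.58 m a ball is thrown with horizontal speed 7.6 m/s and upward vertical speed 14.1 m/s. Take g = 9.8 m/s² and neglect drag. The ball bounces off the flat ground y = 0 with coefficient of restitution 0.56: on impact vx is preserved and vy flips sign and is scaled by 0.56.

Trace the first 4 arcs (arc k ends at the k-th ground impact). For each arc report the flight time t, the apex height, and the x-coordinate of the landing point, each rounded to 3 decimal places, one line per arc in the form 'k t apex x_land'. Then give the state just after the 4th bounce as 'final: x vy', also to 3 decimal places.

1 3.639 23.723 27.657
2 2.464 7.440 46.387
3 1.380 2.333 56.875
4 0.773 0.732 62.749
final: 62.749 2.121

Arc 1: start y=13.580, vy=14.100 → t=3.639, apex=23.723, x_land=27.657, impact vy=-21.563
  bounce: vy ← 0.56·21.563 = 12.075
Arc 2: start y=0.000, vy=12.075 → t=2.464, apex=7.440, x_land=46.387, impact vy=-12.075
  bounce: vy ← 0.56·12.075 = 6.762
Arc 3: start y=0.000, vy=6.762 → t=1.380, apex=2.333, x_land=56.875, impact vy=-6.762
  bounce: vy ← 0.56·6.762 = 3.787
Arc 4: start y=0.000, vy=3.787 → t=0.773, apex=0.732, x_land=62.749, impact vy=-3.787
  bounce: vy ← 0.56·3.787 = 2.121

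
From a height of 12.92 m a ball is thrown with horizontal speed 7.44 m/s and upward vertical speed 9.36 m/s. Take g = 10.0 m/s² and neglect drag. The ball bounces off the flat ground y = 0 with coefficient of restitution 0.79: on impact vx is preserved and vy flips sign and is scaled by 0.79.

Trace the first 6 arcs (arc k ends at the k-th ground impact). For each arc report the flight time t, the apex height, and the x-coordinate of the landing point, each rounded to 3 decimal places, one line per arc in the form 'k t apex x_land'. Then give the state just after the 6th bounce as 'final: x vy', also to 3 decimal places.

Arc 1: start y=12.920, vy=9.360 → t=2.796, apex=17.300, x_land=20.803, impact vy=-18.601
  bounce: vy ← 0.79·18.601 = 14.695
Arc 2: start y=0.000, vy=14.695 → t=2.939, apex=10.797, x_land=42.669, impact vy=-14.695
  bounce: vy ← 0.79·14.695 = 11.609
Arc 3: start y=0.000, vy=11.609 → t=2.322, apex=6.739, x_land=59.944, impact vy=-11.609
  bounce: vy ← 0.79·11.609 = 9.171
Arc 4: start y=0.000, vy=9.171 → t=1.834, apex=4.206, x_land=73.591, impact vy=-9.171
  bounce: vy ← 0.79·9.171 = 7.245
Arc 5: start y=0.000, vy=7.245 → t=1.449, apex=2.625, x_land=84.371, impact vy=-7.245
  bounce: vy ← 0.79·7.245 = 5.724
Arc 6: start y=0.000, vy=5.724 → t=1.145, apex=1.638, x_land=92.888, impact vy=-5.724
  bounce: vy ← 0.79·5.724 = 4.522

1 2.796 17.300 20.803
2 2.939 10.797 42.669
3 2.322 6.739 59.944
4 1.834 4.206 73.591
5 1.449 2.625 84.371
6 1.145 1.638 92.888
final: 92.888 4.522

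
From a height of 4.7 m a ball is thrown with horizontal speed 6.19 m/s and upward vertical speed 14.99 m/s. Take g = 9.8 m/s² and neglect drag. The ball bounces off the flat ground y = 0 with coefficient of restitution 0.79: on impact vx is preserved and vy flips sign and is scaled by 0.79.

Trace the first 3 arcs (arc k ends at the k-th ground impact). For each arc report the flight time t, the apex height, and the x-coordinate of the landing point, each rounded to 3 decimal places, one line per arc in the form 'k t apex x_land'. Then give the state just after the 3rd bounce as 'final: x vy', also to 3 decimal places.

1 3.346 16.164 20.711
2 2.870 10.088 38.474
3 2.267 6.296 52.508
final: 52.508 8.776

Arc 1: start y=4.700, vy=14.990 → t=3.346, apex=16.164, x_land=20.711, impact vy=-17.799
  bounce: vy ← 0.79·17.799 = 14.062
Arc 2: start y=0.000, vy=14.062 → t=2.870, apex=10.088, x_land=38.474, impact vy=-14.062
  bounce: vy ← 0.79·14.062 = 11.109
Arc 3: start y=0.000, vy=11.109 → t=2.267, apex=6.296, x_land=52.508, impact vy=-11.109
  bounce: vy ← 0.79·11.109 = 8.776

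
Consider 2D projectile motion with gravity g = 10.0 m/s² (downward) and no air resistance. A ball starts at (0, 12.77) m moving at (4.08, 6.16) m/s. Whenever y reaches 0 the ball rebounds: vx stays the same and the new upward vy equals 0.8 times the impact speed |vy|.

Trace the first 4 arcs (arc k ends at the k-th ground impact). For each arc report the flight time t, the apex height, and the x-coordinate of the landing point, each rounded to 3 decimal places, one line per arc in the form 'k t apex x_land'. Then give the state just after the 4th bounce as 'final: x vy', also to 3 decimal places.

1 2.329 14.667 9.501
2 2.740 9.387 20.682
3 2.192 6.008 29.627
4 1.754 3.845 36.782
final: 36.782 7.015

Arc 1: start y=12.770, vy=6.160 → t=2.329, apex=14.667, x_land=9.501, impact vy=-17.127
  bounce: vy ← 0.8·17.127 = 13.702
Arc 2: start y=0.000, vy=13.702 → t=2.740, apex=9.387, x_land=20.682, impact vy=-13.702
  bounce: vy ← 0.8·13.702 = 10.961
Arc 3: start y=0.000, vy=10.961 → t=2.192, apex=6.008, x_land=29.627, impact vy=-10.961
  bounce: vy ← 0.8·10.961 = 8.769
Arc 4: start y=0.000, vy=8.769 → t=1.754, apex=3.845, x_land=36.782, impact vy=-8.769
  bounce: vy ← 0.8·8.769 = 7.015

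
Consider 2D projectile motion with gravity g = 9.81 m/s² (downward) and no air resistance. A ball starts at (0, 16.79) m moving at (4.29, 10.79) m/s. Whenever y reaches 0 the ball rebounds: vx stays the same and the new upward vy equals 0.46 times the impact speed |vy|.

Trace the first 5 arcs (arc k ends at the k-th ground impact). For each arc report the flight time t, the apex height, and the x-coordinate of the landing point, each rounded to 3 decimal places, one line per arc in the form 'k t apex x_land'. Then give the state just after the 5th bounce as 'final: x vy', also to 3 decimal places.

Arc 1: start y=16.790, vy=10.790 → t=3.252, apex=22.724, x_land=13.952, impact vy=-21.115
  bounce: vy ← 0.46·21.115 = 9.713
Arc 2: start y=0.000, vy=9.713 → t=1.980, apex=4.808, x_land=22.447, impact vy=-9.713
  bounce: vy ← 0.46·9.713 = 4.468
Arc 3: start y=0.000, vy=4.468 → t=0.911, apex=1.017, x_land=26.355, impact vy=-4.468
  bounce: vy ← 0.46·4.468 = 2.055
Arc 4: start y=0.000, vy=2.055 → t=0.419, apex=0.215, x_land=28.153, impact vy=-2.055
  bounce: vy ← 0.46·2.055 = 0.945
Arc 5: start y=0.000, vy=0.945 → t=0.193, apex=0.046, x_land=28.980, impact vy=-0.945
  bounce: vy ← 0.46·0.945 = 0.435

1 3.252 22.724 13.952
2 1.980 4.808 22.447
3 0.911 1.017 26.355
4 0.419 0.215 28.153
5 0.193 0.046 28.980
final: 28.980 0.435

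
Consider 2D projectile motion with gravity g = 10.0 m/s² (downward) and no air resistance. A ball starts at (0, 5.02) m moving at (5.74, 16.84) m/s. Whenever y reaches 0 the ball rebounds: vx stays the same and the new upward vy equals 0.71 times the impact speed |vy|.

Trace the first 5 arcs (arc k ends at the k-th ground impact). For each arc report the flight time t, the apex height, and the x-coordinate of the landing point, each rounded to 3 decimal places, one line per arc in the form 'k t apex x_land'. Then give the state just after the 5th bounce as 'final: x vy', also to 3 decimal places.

1 3.644 19.199 20.914
2 2.783 9.678 36.886
3 1.976 4.879 48.226
4 1.403 2.459 56.277
5 0.996 1.240 61.994
final: 61.994 3.535

Arc 1: start y=5.020, vy=16.840 → t=3.644, apex=19.199, x_land=20.914, impact vy=-19.596
  bounce: vy ← 0.71·19.596 = 13.913
Arc 2: start y=0.000, vy=13.913 → t=2.783, apex=9.678, x_land=36.886, impact vy=-13.913
  bounce: vy ← 0.71·13.913 = 9.878
Arc 3: start y=0.000, vy=9.878 → t=1.976, apex=4.879, x_land=48.226, impact vy=-9.878
  bounce: vy ← 0.71·9.878 = 7.013
Arc 4: start y=0.000, vy=7.013 → t=1.403, apex=2.459, x_land=56.277, impact vy=-7.013
  bounce: vy ← 0.71·7.013 = 4.980
Arc 5: start y=0.000, vy=4.980 → t=0.996, apex=1.240, x_land=61.994, impact vy=-4.980
  bounce: vy ← 0.71·4.980 = 3.535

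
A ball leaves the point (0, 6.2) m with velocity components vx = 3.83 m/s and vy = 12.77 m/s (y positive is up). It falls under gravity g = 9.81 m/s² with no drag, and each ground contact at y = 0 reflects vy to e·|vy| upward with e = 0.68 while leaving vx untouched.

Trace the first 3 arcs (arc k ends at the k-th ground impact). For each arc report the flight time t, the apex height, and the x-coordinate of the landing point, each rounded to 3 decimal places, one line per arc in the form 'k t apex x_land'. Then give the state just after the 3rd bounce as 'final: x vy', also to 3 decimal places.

Arc 1: start y=6.200, vy=12.770 → t=3.022, apex=14.512, x_land=11.573, impact vy=-16.874
  bounce: vy ← 0.68·16.874 = 11.474
Arc 2: start y=0.000, vy=11.474 → t=2.339, apex=6.710, x_land=20.533, impact vy=-11.474
  bounce: vy ← 0.68·11.474 = 7.802
Arc 3: start y=0.000, vy=7.802 → t=1.591, apex=3.103, x_land=26.625, impact vy=-7.802
  bounce: vy ← 0.68·7.802 = 5.306

1 3.022 14.512 11.573
2 2.339 6.710 20.533
3 1.591 3.103 26.625
final: 26.625 5.306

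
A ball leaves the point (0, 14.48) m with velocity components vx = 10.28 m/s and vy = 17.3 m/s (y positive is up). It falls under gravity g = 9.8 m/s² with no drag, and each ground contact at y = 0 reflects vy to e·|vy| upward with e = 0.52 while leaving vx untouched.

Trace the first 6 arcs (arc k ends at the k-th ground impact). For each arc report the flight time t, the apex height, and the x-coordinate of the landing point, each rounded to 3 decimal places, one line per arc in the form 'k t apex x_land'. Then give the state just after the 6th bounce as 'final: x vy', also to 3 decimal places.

Arc 1: start y=14.480, vy=17.300 → t=4.229, apex=29.750, x_land=43.478, impact vy=-24.147
  bounce: vy ← 0.52·24.147 = 12.557
Arc 2: start y=0.000, vy=12.557 → t=2.563, apex=8.044, x_land=69.821, impact vy=-12.557
  bounce: vy ← 0.52·12.557 = 6.529
Arc 3: start y=0.000, vy=6.529 → t=1.333, apex=2.175, x_land=83.519, impact vy=-6.529
  bounce: vy ← 0.52·6.529 = 3.395
Arc 4: start y=0.000, vy=3.395 → t=0.693, apex=0.588, x_land=90.643, impact vy=-3.395
  bounce: vy ← 0.52·3.395 = 1.766
Arc 5: start y=0.000, vy=1.766 → t=0.360, apex=0.159, x_land=94.347, impact vy=-1.766
  bounce: vy ← 0.52·1.766 = 0.918
Arc 6: start y=0.000, vy=0.918 → t=0.187, apex=0.043, x_land=96.273, impact vy=-0.918
  bounce: vy ← 0.52·0.918 = 0.477

1 4.229 29.750 43.478
2 2.563 8.044 69.821
3 1.333 2.175 83.519
4 0.693 0.588 90.643
5 0.360 0.159 94.347
6 0.187 0.043 96.273
final: 96.273 0.477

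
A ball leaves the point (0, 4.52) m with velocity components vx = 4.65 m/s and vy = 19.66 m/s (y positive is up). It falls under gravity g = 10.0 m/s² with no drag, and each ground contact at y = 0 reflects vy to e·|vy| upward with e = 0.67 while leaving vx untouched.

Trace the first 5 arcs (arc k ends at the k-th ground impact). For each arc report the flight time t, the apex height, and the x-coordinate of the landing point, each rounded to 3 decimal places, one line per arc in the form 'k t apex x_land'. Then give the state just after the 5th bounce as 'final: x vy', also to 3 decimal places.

1 4.150 23.846 19.297
2 2.926 10.704 32.904
3 1.961 4.805 42.021
4 1.314 2.157 48.130
5 0.880 0.968 52.222
final: 52.222 2.948

Arc 1: start y=4.520, vy=19.660 → t=4.150, apex=23.846, x_land=19.297, impact vy=-21.838
  bounce: vy ← 0.67·21.838 = 14.632
Arc 2: start y=0.000, vy=14.632 → t=2.926, apex=10.704, x_land=32.904, impact vy=-14.632
  bounce: vy ← 0.67·14.632 = 9.803
Arc 3: start y=0.000, vy=9.803 → t=1.961, apex=4.805, x_land=42.021, impact vy=-9.803
  bounce: vy ← 0.67·9.803 = 6.568
Arc 4: start y=0.000, vy=6.568 → t=1.314, apex=2.157, x_land=48.130, impact vy=-6.568
  bounce: vy ← 0.67·6.568 = 4.401
Arc 5: start y=0.000, vy=4.401 → t=0.880, apex=0.968, x_land=52.222, impact vy=-4.401
  bounce: vy ← 0.67·4.401 = 2.948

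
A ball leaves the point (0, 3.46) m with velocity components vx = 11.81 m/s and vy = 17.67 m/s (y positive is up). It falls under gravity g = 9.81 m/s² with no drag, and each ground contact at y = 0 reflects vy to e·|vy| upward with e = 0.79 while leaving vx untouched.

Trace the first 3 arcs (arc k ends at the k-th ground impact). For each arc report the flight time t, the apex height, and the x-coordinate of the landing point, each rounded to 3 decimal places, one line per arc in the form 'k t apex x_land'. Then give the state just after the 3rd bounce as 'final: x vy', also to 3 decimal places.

1 3.789 19.374 44.744
2 3.140 12.091 81.829
3 2.481 7.546 111.125
final: 111.125 9.613

Arc 1: start y=3.460, vy=17.670 → t=3.789, apex=19.374, x_land=44.744, impact vy=-19.497
  bounce: vy ← 0.79·19.497 = 15.402
Arc 2: start y=0.000, vy=15.402 → t=3.140, apex=12.091, x_land=81.829, impact vy=-15.402
  bounce: vy ← 0.79·15.402 = 12.168
Arc 3: start y=0.000, vy=12.168 → t=2.481, apex=7.546, x_land=111.125, impact vy=-12.168
  bounce: vy ← 0.79·12.168 = 9.613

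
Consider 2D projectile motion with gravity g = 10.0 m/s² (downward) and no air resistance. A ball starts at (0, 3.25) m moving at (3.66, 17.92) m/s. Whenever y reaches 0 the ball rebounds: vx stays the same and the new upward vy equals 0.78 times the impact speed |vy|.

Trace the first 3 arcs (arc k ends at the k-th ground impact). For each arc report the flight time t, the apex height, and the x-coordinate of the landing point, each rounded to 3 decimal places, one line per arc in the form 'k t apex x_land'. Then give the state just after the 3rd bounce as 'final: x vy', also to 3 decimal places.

1 3.757 19.306 13.751
2 3.065 11.746 24.970
3 2.391 7.146 33.721
final: 33.721 9.325

Arc 1: start y=3.250, vy=17.920 → t=3.757, apex=19.306, x_land=13.751, impact vy=-19.650
  bounce: vy ← 0.78·19.650 = 15.327
Arc 2: start y=0.000, vy=15.327 → t=3.065, apex=11.746, x_land=24.970, impact vy=-15.327
  bounce: vy ← 0.78·15.327 = 11.955
Arc 3: start y=0.000, vy=11.955 → t=2.391, apex=7.146, x_land=33.721, impact vy=-11.955
  bounce: vy ← 0.78·11.955 = 9.325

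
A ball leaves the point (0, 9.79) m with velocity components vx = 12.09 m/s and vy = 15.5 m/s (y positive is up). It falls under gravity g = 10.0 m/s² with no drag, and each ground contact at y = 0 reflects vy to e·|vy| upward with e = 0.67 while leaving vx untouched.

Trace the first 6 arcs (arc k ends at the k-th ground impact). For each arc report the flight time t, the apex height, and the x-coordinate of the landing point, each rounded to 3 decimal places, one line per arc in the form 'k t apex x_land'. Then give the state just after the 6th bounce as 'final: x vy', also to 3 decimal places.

1 3.638 21.802 43.986
2 2.798 9.787 77.815
3 1.875 4.393 100.481
4 1.256 1.972 115.668
5 0.842 0.885 125.842
6 0.564 0.397 132.659
final: 132.659 1.889

Arc 1: start y=9.790, vy=15.500 → t=3.638, apex=21.802, x_land=43.986, impact vy=-20.882
  bounce: vy ← 0.67·20.882 = 13.991
Arc 2: start y=0.000, vy=13.991 → t=2.798, apex=9.787, x_land=77.815, impact vy=-13.991
  bounce: vy ← 0.67·13.991 = 9.374
Arc 3: start y=0.000, vy=9.374 → t=1.875, apex=4.393, x_land=100.481, impact vy=-9.374
  bounce: vy ← 0.67·9.374 = 6.280
Arc 4: start y=0.000, vy=6.280 → t=1.256, apex=1.972, x_land=115.668, impact vy=-6.280
  bounce: vy ← 0.67·6.280 = 4.208
Arc 5: start y=0.000, vy=4.208 → t=0.842, apex=0.885, x_land=125.842, impact vy=-4.208
  bounce: vy ← 0.67·4.208 = 2.819
Arc 6: start y=0.000, vy=2.819 → t=0.564, apex=0.397, x_land=132.659, impact vy=-2.819
  bounce: vy ← 0.67·2.819 = 1.889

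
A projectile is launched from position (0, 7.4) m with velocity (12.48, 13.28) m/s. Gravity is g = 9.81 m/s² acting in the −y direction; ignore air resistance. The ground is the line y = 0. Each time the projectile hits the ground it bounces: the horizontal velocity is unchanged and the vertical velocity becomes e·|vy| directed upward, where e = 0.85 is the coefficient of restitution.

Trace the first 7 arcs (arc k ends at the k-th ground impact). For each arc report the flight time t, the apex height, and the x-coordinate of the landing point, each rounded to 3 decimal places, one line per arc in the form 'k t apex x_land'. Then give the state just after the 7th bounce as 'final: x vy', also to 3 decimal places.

Arc 1: start y=7.400, vy=13.280 → t=3.182, apex=16.389, x_land=39.707, impact vy=-17.932
  bounce: vy ← 0.85·17.932 = 15.242
Arc 2: start y=0.000, vy=15.242 → t=3.107, apex=11.841, x_land=78.487, impact vy=-15.242
  bounce: vy ← 0.85·15.242 = 12.956
Arc 3: start y=0.000, vy=12.956 → t=2.641, apex=8.555, x_land=111.451, impact vy=-12.956
  bounce: vy ← 0.85·12.956 = 11.012
Arc 4: start y=0.000, vy=11.012 → t=2.245, apex=6.181, x_land=139.470, impact vy=-11.012
  bounce: vy ← 0.85·11.012 = 9.360
Arc 5: start y=0.000, vy=9.360 → t=1.908, apex=4.466, x_land=163.286, impact vy=-9.360
  bounce: vy ← 0.85·9.360 = 7.956
Arc 6: start y=0.000, vy=7.956 → t=1.622, apex=3.227, x_land=183.530, impact vy=-7.956
  bounce: vy ← 0.85·7.956 = 6.763
Arc 7: start y=0.000, vy=6.763 → t=1.379, apex=2.331, x_land=200.737, impact vy=-6.763
  bounce: vy ← 0.85·6.763 = 5.748

1 3.182 16.389 39.707
2 3.107 11.841 78.487
3 2.641 8.555 111.451
4 2.245 6.181 139.470
5 1.908 4.466 163.286
6 1.622 3.227 183.530
7 1.379 2.331 200.737
final: 200.737 5.748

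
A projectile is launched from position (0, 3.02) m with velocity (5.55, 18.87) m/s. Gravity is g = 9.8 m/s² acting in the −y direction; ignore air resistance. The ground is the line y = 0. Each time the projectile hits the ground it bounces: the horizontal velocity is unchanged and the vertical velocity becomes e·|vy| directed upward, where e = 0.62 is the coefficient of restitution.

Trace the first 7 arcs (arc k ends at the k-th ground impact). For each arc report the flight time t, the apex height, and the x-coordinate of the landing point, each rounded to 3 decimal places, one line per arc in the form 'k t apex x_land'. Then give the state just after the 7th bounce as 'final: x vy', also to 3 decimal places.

Arc 1: start y=3.020, vy=18.870 → t=4.005, apex=21.187, x_land=22.227, impact vy=-20.378
  bounce: vy ← 0.62·20.378 = 12.634
Arc 2: start y=0.000, vy=12.634 → t=2.578, apex=8.144, x_land=36.538, impact vy=-12.634
  bounce: vy ← 0.62·12.634 = 7.833
Arc 3: start y=0.000, vy=7.833 → t=1.599, apex=3.131, x_land=45.410, impact vy=-7.833
  bounce: vy ← 0.62·7.833 = 4.857
Arc 4: start y=0.000, vy=4.857 → t=0.991, apex=1.203, x_land=50.911, impact vy=-4.857
  bounce: vy ← 0.62·4.857 = 3.011
Arc 5: start y=0.000, vy=3.011 → t=0.615, apex=0.463, x_land=54.322, impact vy=-3.011
  bounce: vy ← 0.62·3.011 = 1.867
Arc 6: start y=0.000, vy=1.867 → t=0.381, apex=0.178, x_land=56.436, impact vy=-1.867
  bounce: vy ← 0.62·1.867 = 1.157
Arc 7: start y=0.000, vy=1.157 → t=0.236, apex=0.068, x_land=57.747, impact vy=-1.157
  bounce: vy ← 0.62·1.157 = 0.718

1 4.005 21.187 22.227
2 2.578 8.144 36.538
3 1.599 3.131 45.410
4 0.991 1.203 50.911
5 0.615 0.463 54.322
6 0.381 0.178 56.436
7 0.236 0.068 57.747
final: 57.747 0.718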